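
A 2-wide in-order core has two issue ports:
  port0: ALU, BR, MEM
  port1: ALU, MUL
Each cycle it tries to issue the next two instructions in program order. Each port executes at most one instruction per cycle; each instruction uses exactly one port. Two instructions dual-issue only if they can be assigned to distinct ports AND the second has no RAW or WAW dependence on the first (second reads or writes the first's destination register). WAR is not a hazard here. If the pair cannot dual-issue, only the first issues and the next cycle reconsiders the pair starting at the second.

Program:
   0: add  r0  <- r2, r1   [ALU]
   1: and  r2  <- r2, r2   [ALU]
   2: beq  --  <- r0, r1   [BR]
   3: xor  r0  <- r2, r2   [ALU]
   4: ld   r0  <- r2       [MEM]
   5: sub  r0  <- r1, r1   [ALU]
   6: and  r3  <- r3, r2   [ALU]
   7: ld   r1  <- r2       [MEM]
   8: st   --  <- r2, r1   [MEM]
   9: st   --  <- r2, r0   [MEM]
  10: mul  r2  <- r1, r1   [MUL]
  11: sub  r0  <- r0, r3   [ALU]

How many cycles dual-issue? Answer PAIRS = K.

[0] i0/i1  add.ALU;and.ALU  -- 2-wide
[1] i2/i3  beq.BR;xor.ALU  -- 2-wide
[2] i4  ld.MEM  -- WAW r0
[3] i5/i6  sub.ALU;and.ALU  -- 2-wide
[4] i7  ld.MEM  -- no-port MEM/MEM
[5] i8  st.MEM  -- no-port MEM/MEM
[6] i9/i10  st.MEM;mul.MUL  -- 2-wide
[7] i11  sub.ALU  -- tail

PAIRS = 4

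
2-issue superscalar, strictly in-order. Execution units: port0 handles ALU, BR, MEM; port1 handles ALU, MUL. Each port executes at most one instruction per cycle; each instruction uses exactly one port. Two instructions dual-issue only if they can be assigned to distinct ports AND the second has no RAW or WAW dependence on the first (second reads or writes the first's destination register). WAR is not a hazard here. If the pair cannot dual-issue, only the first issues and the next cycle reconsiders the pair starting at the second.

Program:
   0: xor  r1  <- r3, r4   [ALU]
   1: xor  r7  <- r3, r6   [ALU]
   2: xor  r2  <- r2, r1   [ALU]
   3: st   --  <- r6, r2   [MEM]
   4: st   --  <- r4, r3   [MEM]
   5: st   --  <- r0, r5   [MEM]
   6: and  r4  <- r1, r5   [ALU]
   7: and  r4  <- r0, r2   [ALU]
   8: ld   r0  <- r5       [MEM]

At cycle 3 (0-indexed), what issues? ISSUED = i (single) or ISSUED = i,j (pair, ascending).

  cy0 -> i0/i1 (xor+xor) pair
  cy1 -> i2 (xor) RAW r2
  cy2 -> i3 (st) no-port MEM/MEM
  cy3 -> i4 (st) no-port MEM/MEM
  cy4 -> i5/i6 (st+and) pair
  cy5 -> i7/i8 (and+ld) pair

ISSUED = 4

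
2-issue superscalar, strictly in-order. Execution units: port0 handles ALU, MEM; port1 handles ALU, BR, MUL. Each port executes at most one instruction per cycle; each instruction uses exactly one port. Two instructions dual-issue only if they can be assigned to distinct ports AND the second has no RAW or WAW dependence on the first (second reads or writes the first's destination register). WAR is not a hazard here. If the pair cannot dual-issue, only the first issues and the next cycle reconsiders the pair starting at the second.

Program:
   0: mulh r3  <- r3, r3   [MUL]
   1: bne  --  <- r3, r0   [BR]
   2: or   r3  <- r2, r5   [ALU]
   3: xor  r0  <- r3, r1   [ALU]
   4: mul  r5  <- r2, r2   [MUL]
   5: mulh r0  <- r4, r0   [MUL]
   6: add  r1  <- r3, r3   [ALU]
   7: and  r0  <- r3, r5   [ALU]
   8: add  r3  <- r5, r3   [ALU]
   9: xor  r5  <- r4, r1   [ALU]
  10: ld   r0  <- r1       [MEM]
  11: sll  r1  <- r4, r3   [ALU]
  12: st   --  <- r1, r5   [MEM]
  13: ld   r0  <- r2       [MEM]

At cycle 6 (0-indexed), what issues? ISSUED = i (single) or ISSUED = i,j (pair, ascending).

ISSUED = 11

c0: i0 mulh.MUL  no-port MUL/BR
c1: i1,i2 bne.BR;or.ALU  2-wide
c2: i3,i4 xor.ALU;mul.MUL  2-wide
c3: i5,i6 mulh.MUL;add.ALU  2-wide
c4: i7,i8 and.ALU;add.ALU  2-wide
c5: i9,i10 xor.ALU;ld.MEM  2-wide
c6: i11 sll.ALU  RAW r1
c7: i12 st.MEM  no-port MEM/MEM
c8: i13 ld.MEM  tail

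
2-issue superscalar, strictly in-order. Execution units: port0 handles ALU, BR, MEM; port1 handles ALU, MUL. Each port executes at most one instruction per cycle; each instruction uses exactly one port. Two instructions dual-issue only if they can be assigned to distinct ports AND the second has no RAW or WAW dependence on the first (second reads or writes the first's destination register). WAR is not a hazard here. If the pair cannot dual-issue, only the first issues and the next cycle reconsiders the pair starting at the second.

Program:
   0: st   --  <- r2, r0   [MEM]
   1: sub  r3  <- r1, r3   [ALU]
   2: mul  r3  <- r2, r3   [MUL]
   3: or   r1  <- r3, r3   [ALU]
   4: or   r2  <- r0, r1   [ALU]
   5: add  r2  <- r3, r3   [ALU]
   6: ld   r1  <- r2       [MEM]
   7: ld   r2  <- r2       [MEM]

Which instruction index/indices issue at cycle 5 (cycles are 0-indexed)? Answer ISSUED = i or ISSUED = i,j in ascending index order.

#0 head=0: st.MEM+sub.ALU i0+i1 dual
#1 head=2: mul.MUL i2 RAW r3
#2 head=3: or.ALU i3 RAW r1
#3 head=4: or.ALU i4 WAW r2
#4 head=5: add.ALU i5 RAW r2
#5 head=6: ld.MEM i6 no-port MEM/MEM
#6 head=7: ld.MEM i7 tail

ISSUED = 6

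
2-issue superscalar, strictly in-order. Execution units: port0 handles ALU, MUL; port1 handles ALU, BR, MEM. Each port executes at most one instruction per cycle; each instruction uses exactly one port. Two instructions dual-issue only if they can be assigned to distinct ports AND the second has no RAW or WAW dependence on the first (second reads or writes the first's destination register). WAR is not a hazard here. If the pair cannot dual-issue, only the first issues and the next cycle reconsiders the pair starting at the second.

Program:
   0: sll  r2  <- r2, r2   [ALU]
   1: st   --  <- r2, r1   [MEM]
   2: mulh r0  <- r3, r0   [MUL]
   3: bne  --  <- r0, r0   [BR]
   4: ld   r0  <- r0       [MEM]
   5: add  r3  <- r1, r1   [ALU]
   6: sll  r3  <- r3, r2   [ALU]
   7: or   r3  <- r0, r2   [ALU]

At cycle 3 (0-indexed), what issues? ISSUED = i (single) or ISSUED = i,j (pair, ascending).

ISSUED = 4,5

#0 head=0: sll i0 RAW r2
#1 head=1: st/mulh i1+i2 pair
#2 head=3: bne i3 no-port BR/MEM
#3 head=4: ld/add i4+i5 pair
#4 head=6: sll i6 WAW r3
#5 head=7: or i7 tail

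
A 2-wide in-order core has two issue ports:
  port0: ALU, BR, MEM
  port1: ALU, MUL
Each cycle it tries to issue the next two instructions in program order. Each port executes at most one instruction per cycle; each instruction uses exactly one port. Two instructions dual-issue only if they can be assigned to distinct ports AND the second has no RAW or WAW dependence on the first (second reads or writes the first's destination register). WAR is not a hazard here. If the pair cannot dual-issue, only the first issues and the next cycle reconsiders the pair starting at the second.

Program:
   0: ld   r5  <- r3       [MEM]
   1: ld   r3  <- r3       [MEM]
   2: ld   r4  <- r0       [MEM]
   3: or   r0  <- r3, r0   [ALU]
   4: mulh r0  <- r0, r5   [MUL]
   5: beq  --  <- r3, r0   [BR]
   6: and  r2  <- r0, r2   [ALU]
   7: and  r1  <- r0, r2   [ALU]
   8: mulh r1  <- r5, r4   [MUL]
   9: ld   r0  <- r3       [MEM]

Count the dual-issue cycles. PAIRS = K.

#0 head=0: ld i0 no-port MEM/MEM
#1 head=1: ld i1 no-port MEM/MEM
#2 head=2: ld/or i2,i3 pair
#3 head=4: mulh i4 RAW r0
#4 head=5: beq/and i5,i6 pair
#5 head=7: and i7 WAW r1
#6 head=8: mulh/ld i8,i9 pair

PAIRS = 3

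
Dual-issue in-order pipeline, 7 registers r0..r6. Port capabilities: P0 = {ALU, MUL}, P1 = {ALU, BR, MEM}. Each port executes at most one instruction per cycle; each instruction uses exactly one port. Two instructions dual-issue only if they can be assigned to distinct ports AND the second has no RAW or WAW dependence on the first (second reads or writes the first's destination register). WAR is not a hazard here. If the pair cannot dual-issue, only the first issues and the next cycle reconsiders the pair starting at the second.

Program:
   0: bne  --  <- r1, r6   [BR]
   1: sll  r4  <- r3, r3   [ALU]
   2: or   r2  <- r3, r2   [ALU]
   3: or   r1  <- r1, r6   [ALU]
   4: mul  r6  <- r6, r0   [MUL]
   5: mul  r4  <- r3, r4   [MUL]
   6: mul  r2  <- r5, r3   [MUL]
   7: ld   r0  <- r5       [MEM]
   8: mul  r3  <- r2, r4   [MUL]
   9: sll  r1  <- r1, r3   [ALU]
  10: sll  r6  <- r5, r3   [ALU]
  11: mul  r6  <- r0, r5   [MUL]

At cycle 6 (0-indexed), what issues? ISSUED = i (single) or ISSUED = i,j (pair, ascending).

#0 head=0: bne.BR+sll.ALU i0/i1 2-wide
#1 head=2: or.ALU+or.ALU i2/i3 2-wide
#2 head=4: mul.MUL i4 no-port MUL/MUL
#3 head=5: mul.MUL i5 no-port MUL/MUL
#4 head=6: mul.MUL+ld.MEM i6/i7 2-wide
#5 head=8: mul.MUL i8 RAW r3
#6 head=9: sll.ALU+sll.ALU i9/i10 2-wide
#7 head=11: mul.MUL i11 tail

ISSUED = 9,10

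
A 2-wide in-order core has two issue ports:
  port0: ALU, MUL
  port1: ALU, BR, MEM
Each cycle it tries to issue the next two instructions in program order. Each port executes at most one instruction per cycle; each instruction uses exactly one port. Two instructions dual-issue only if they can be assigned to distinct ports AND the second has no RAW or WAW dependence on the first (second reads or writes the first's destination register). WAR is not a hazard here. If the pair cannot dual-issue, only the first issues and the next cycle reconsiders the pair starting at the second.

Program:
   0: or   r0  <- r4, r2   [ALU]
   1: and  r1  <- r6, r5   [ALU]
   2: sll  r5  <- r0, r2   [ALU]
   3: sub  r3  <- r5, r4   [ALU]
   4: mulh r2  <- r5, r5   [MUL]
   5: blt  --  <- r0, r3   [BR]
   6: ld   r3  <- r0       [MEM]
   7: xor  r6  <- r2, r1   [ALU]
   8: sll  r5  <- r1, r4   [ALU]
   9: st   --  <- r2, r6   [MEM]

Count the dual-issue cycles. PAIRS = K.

[0] i0+i1  or.ALU/and.ALU  -- dual
[1] i2  sll.ALU  -- RAW r5
[2] i3+i4  sub.ALU/mulh.MUL  -- dual
[3] i5  blt.BR  -- no-port BR/MEM
[4] i6+i7  ld.MEM/xor.ALU  -- dual
[5] i8+i9  sll.ALU/st.MEM  -- dual

PAIRS = 4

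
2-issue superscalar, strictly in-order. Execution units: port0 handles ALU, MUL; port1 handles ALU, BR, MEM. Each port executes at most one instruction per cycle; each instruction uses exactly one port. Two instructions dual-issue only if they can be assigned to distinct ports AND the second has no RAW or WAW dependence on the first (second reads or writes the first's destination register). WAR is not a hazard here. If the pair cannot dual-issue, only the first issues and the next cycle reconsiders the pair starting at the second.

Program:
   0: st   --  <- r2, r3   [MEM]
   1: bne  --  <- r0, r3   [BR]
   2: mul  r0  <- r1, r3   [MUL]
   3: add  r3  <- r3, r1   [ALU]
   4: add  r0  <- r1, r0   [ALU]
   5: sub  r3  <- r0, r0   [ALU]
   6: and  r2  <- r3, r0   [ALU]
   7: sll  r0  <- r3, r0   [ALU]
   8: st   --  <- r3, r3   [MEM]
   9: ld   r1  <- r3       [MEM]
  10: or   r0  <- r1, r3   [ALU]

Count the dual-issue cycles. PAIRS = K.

  cy0 -> i0 (st.MEM) no-port MEM/BR
  cy1 -> i1+i2 (bne.BR/mul.MUL) pair
  cy2 -> i3+i4 (add.ALU/add.ALU) pair
  cy3 -> i5 (sub.ALU) RAW r3
  cy4 -> i6+i7 (and.ALU/sll.ALU) pair
  cy5 -> i8 (st.MEM) no-port MEM/MEM
  cy6 -> i9 (ld.MEM) RAW r1
  cy7 -> i10 (or.ALU) tail

PAIRS = 3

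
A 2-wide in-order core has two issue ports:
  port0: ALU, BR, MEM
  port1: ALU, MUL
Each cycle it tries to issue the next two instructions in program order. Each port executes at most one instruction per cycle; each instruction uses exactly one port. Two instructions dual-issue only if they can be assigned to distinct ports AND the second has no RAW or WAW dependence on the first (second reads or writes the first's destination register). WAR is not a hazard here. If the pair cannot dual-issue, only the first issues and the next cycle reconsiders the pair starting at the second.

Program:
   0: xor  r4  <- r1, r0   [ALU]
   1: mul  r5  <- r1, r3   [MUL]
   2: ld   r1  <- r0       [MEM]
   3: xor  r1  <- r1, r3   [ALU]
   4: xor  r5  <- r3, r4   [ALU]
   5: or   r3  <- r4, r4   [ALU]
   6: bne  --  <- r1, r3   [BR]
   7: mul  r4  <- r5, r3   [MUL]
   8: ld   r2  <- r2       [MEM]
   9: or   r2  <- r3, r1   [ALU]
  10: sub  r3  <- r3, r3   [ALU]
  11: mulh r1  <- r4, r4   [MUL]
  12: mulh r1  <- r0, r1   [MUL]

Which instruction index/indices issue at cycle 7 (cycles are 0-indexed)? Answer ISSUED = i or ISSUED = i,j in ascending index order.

ISSUED = 11

c0: i0/i1 xor+mul  2-wide
c1: i2 ld  RAW+WAW r1
c2: i3/i4 xor+xor  2-wide
c3: i5 or  RAW r3
c4: i6/i7 bne+mul  2-wide
c5: i8 ld  WAW r2
c6: i9/i10 or+sub  2-wide
c7: i11 mulh  no-port MUL/MUL
c8: i12 mulh  tail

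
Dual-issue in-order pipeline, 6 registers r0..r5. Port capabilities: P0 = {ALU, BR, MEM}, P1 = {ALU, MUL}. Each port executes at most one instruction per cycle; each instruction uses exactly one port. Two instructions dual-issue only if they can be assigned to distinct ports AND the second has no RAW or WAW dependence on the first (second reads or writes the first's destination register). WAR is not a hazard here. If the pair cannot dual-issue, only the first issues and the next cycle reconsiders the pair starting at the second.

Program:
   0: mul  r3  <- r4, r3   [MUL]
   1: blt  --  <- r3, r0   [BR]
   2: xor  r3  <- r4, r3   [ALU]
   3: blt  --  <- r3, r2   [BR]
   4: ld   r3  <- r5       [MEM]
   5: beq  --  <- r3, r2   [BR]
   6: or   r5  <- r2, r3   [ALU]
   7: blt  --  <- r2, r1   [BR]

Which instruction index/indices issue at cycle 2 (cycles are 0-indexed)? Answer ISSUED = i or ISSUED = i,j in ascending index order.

t=0 i0:mul ; RAW r3
t=1 i1/i2:blt/xor ; dual
t=2 i3:blt ; no-port BR/MEM
t=3 i4:ld ; no-port MEM/BR
t=4 i5/i6:beq/or ; dual
t=5 i7:blt ; tail

ISSUED = 3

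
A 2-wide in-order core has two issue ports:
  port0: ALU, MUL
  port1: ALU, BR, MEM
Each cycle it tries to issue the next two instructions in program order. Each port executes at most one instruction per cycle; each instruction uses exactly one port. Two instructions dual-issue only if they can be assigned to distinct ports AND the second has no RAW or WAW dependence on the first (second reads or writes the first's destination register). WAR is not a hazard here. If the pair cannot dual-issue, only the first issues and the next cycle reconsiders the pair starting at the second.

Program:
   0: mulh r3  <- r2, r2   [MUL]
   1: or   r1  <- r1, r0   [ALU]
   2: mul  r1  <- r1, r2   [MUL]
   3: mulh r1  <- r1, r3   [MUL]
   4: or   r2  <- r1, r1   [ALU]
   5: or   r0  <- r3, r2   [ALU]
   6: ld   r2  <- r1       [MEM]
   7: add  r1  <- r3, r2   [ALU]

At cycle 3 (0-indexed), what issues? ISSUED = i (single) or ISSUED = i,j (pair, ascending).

ISSUED = 4

  cy0 -> i0,i1 (mulh.MUL;or.ALU) dual
  cy1 -> i2 (mul.MUL) no-port MUL/MUL
  cy2 -> i3 (mulh.MUL) RAW r1
  cy3 -> i4 (or.ALU) RAW r2
  cy4 -> i5,i6 (or.ALU;ld.MEM) dual
  cy5 -> i7 (add.ALU) tail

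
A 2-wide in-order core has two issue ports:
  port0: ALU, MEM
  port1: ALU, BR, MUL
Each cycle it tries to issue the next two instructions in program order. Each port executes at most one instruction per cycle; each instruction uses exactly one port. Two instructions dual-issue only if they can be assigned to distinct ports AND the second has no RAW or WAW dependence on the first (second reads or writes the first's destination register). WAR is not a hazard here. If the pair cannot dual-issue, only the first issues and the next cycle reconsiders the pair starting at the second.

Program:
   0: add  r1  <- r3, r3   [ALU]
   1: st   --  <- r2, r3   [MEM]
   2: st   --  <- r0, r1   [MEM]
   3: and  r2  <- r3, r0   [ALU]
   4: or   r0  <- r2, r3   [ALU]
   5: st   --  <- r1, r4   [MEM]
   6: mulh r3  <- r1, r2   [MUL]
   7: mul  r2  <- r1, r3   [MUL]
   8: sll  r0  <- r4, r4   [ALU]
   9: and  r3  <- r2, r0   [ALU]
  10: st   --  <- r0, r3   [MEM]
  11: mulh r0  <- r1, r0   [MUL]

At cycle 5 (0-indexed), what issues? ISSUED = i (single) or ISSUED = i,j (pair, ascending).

0. add.ALU+st.MEM @i0,i1  | pair
1. st.MEM+and.ALU @i2,i3  | pair
2. or.ALU+st.MEM @i4,i5  | pair
3. mulh.MUL @i6  | no-port MUL/MUL
4. mul.MUL+sll.ALU @i7,i8  | pair
5. and.ALU @i9  | RAW r3
6. st.MEM+mulh.MUL @i10,i11  | pair

ISSUED = 9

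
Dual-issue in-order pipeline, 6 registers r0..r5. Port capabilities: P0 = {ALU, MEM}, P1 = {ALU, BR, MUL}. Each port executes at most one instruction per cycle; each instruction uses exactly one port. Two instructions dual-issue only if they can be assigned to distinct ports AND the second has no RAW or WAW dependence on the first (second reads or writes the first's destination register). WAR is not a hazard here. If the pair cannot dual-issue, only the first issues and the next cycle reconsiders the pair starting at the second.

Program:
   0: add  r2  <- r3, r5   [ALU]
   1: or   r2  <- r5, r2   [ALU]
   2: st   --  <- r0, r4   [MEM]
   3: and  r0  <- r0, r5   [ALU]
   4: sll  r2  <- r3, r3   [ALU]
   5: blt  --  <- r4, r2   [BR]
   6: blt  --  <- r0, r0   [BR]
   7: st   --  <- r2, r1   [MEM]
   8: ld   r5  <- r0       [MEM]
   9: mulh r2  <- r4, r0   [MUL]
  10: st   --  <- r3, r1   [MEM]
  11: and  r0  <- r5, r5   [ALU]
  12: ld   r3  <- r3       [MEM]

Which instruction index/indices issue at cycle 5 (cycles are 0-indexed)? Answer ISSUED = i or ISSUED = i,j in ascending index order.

t=0 i0:add.ALU ; RAW+WAW r2
t=1 i1+i2:or.ALU+st.MEM ; 2-wide
t=2 i3+i4:and.ALU+sll.ALU ; 2-wide
t=3 i5:blt.BR ; no-port BR/BR
t=4 i6+i7:blt.BR+st.MEM ; 2-wide
t=5 i8+i9:ld.MEM+mulh.MUL ; 2-wide
t=6 i10+i11:st.MEM+and.ALU ; 2-wide
t=7 i12:ld.MEM ; tail

ISSUED = 8,9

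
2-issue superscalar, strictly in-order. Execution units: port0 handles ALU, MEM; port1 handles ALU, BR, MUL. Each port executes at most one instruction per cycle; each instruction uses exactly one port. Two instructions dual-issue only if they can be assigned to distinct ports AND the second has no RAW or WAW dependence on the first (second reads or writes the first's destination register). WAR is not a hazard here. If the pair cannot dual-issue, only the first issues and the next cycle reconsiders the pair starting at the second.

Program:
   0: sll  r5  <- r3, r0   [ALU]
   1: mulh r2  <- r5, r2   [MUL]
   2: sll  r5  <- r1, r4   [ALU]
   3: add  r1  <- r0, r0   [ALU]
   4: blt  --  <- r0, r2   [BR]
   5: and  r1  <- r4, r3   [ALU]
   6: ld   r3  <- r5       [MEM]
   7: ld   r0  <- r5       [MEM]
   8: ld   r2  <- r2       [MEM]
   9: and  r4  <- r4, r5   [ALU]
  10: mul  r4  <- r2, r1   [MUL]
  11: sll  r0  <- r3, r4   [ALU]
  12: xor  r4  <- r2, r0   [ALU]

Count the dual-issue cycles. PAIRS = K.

  cy0 -> i0 (sll.ALU) RAW r5
  cy1 -> i1&i2 (mulh.MUL sll.ALU) 2-wide
  cy2 -> i3&i4 (add.ALU blt.BR) 2-wide
  cy3 -> i5&i6 (and.ALU ld.MEM) 2-wide
  cy4 -> i7 (ld.MEM) no-port MEM/MEM
  cy5 -> i8&i9 (ld.MEM and.ALU) 2-wide
  cy6 -> i10 (mul.MUL) RAW r4
  cy7 -> i11 (sll.ALU) RAW r0
  cy8 -> i12 (xor.ALU) tail

PAIRS = 4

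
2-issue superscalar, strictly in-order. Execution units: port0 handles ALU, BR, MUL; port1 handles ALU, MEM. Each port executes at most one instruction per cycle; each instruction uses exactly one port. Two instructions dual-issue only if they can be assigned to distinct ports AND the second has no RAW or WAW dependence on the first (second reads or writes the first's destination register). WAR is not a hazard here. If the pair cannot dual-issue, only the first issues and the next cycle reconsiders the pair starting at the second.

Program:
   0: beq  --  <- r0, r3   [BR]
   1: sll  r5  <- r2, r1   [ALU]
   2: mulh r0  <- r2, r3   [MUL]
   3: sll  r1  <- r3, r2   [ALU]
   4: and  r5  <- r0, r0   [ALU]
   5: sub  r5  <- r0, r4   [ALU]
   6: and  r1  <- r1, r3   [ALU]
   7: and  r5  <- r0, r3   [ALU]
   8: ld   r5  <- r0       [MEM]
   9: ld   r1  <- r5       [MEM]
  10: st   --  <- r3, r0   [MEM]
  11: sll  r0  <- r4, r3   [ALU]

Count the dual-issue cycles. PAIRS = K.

PAIRS = 4

0. beq;sll @i0/i1  | dual
1. mulh;sll @i2/i3  | dual
2. and @i4  | WAW r5
3. sub;and @i5/i6  | dual
4. and @i7  | WAW r5
5. ld @i8  | no-port MEM/MEM
6. ld @i9  | no-port MEM/MEM
7. st;sll @i10/i11  | dual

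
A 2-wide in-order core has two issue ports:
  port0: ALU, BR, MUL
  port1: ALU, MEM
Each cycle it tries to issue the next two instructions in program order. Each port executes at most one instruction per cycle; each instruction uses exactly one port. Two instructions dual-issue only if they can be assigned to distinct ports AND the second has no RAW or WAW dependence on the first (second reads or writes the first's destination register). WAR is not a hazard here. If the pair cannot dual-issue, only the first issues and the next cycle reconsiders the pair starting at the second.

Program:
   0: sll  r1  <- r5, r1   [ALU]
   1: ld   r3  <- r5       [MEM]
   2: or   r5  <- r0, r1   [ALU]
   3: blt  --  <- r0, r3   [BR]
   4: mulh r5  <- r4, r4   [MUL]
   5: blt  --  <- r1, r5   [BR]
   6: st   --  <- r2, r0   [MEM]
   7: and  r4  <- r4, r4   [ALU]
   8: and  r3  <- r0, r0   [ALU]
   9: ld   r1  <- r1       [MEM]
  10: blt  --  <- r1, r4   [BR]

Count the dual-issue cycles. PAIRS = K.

PAIRS = 4

t=0 i0+i1:sll ld ; 2-wide
t=1 i2+i3:or blt ; 2-wide
t=2 i4:mulh ; no-port MUL/BR
t=3 i5+i6:blt st ; 2-wide
t=4 i7+i8:and and ; 2-wide
t=5 i9:ld ; RAW r1
t=6 i10:blt ; tail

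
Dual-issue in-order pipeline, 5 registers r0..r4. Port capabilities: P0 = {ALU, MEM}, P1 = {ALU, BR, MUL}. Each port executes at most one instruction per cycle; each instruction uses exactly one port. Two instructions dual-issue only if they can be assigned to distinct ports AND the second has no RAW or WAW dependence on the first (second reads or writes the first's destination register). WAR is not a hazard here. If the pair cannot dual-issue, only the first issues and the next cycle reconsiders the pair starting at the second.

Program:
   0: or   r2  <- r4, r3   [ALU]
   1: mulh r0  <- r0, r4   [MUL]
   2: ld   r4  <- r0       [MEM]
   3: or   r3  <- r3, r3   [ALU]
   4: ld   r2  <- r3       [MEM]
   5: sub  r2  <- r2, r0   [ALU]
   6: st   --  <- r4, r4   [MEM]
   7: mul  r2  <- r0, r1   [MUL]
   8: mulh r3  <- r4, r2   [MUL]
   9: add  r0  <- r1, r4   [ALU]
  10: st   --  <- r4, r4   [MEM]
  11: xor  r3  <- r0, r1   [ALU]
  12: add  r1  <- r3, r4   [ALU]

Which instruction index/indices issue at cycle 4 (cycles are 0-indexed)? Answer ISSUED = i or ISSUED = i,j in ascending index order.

ISSUED = 7

c0: i0,i1 or/mulh  pair
c1: i2,i3 ld/or  pair
c2: i4 ld  RAW+WAW r2
c3: i5,i6 sub/st  pair
c4: i7 mul  no-port MUL/MUL
c5: i8,i9 mulh/add  pair
c6: i10,i11 st/xor  pair
c7: i12 add  tail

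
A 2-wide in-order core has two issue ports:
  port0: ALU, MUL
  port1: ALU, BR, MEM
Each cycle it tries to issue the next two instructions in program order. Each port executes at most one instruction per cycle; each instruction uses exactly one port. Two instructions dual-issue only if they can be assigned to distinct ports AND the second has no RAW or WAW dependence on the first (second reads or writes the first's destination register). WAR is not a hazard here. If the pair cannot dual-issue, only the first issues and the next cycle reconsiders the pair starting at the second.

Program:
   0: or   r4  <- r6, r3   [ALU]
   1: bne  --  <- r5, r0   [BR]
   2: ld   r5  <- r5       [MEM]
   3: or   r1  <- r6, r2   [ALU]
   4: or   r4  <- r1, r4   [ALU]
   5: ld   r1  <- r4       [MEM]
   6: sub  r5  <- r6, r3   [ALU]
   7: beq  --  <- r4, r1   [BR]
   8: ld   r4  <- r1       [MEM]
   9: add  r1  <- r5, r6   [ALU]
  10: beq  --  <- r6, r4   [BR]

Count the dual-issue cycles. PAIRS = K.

t=0 i0&i1:or/bne ; dual
t=1 i2&i3:ld/or ; dual
t=2 i4:or ; RAW r4
t=3 i5&i6:ld/sub ; dual
t=4 i7:beq ; no-port BR/MEM
t=5 i8&i9:ld/add ; dual
t=6 i10:beq ; tail

PAIRS = 4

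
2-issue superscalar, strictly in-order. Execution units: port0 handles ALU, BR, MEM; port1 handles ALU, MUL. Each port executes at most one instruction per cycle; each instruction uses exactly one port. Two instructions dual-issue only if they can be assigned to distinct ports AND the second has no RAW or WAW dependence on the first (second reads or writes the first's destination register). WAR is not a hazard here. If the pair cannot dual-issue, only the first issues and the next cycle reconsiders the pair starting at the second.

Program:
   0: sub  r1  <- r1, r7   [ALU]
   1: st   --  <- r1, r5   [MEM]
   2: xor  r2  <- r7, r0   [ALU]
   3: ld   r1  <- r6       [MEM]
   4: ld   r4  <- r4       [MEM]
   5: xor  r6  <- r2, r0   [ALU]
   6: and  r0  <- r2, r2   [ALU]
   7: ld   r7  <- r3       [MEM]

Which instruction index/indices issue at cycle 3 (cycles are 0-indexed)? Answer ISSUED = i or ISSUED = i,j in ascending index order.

ISSUED = 4,5

[0] i0  sub.ALU  -- RAW r1
[1] i1+i2  st.MEM xor.ALU  -- pair
[2] i3  ld.MEM  -- no-port MEM/MEM
[3] i4+i5  ld.MEM xor.ALU  -- pair
[4] i6+i7  and.ALU ld.MEM  -- pair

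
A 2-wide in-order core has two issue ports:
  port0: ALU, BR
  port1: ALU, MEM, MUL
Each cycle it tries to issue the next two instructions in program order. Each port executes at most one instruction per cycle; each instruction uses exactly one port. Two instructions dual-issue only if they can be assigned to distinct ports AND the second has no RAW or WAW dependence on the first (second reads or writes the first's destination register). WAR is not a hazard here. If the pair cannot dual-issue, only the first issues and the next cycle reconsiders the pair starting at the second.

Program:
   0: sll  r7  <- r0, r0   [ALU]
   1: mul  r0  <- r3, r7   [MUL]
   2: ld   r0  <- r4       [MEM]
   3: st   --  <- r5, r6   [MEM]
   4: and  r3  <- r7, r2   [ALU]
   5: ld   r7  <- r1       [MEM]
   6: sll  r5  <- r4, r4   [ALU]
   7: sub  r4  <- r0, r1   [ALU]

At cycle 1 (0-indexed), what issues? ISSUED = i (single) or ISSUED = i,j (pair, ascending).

  cy0 -> i0 (sll.ALU) RAW r7
  cy1 -> i1 (mul.MUL) no-port MUL/MEM
  cy2 -> i2 (ld.MEM) no-port MEM/MEM
  cy3 -> i3,i4 (st.MEM and.ALU) 2-wide
  cy4 -> i5,i6 (ld.MEM sll.ALU) 2-wide
  cy5 -> i7 (sub.ALU) tail

ISSUED = 1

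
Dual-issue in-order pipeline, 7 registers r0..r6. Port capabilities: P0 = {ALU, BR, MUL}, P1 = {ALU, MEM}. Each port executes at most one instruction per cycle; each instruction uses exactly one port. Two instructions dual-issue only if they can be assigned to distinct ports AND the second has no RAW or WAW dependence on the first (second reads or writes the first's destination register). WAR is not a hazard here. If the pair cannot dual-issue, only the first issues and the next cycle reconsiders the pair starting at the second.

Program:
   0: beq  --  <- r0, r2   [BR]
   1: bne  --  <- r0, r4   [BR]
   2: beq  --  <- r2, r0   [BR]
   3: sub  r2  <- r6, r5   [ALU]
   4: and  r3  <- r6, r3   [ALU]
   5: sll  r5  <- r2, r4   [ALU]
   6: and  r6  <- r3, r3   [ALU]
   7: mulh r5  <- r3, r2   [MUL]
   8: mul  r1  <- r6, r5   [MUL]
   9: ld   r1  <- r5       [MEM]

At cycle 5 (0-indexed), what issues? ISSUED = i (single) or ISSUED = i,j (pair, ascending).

ISSUED = 8

t=0 i0:beq.BR ; no-port BR/BR
t=1 i1:bne.BR ; no-port BR/BR
t=2 i2&i3:beq.BR+sub.ALU ; pair
t=3 i4&i5:and.ALU+sll.ALU ; pair
t=4 i6&i7:and.ALU+mulh.MUL ; pair
t=5 i8:mul.MUL ; WAW r1
t=6 i9:ld.MEM ; tail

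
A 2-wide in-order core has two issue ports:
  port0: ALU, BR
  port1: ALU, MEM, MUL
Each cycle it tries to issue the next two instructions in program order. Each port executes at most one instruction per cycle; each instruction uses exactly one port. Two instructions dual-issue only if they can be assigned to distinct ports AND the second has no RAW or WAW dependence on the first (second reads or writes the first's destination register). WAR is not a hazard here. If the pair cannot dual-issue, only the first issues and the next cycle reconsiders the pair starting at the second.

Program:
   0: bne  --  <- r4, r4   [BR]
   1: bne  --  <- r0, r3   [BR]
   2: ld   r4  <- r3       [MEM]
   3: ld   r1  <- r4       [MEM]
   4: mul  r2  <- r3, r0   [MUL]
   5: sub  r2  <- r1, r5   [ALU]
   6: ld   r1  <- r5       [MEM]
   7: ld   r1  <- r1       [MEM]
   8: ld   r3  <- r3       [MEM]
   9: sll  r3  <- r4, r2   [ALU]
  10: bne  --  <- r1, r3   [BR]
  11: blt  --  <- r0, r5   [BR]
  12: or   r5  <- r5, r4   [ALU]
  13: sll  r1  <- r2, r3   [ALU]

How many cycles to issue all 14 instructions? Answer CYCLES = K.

0. bne.BR @i0  | no-port BR/BR
1. bne.BR;ld.MEM @i1&i2  | pair
2. ld.MEM @i3  | no-port MEM/MUL
3. mul.MUL @i4  | WAW r2
4. sub.ALU;ld.MEM @i5&i6  | pair
5. ld.MEM @i7  | no-port MEM/MEM
6. ld.MEM @i8  | WAW r3
7. sll.ALU @i9  | RAW r3
8. bne.BR @i10  | no-port BR/BR
9. blt.BR;or.ALU @i11&i12  | pair
10. sll.ALU @i13  | tail

CYCLES = 11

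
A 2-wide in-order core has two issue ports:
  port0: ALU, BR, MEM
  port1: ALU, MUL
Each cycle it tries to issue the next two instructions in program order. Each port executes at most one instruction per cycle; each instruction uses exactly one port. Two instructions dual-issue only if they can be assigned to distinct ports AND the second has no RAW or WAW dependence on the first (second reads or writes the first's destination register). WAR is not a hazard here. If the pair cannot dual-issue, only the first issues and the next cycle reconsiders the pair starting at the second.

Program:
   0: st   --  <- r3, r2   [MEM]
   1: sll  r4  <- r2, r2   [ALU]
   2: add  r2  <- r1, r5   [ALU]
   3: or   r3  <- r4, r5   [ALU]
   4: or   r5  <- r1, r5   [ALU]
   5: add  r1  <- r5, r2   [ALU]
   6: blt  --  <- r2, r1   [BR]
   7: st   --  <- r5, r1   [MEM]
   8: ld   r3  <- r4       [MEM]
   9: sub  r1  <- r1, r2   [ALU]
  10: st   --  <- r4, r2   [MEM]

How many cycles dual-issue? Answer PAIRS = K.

c0: i0&i1 st.MEM+sll.ALU  pair
c1: i2&i3 add.ALU+or.ALU  pair
c2: i4 or.ALU  RAW r5
c3: i5 add.ALU  RAW r1
c4: i6 blt.BR  no-port BR/MEM
c5: i7 st.MEM  no-port MEM/MEM
c6: i8&i9 ld.MEM+sub.ALU  pair
c7: i10 st.MEM  tail

PAIRS = 3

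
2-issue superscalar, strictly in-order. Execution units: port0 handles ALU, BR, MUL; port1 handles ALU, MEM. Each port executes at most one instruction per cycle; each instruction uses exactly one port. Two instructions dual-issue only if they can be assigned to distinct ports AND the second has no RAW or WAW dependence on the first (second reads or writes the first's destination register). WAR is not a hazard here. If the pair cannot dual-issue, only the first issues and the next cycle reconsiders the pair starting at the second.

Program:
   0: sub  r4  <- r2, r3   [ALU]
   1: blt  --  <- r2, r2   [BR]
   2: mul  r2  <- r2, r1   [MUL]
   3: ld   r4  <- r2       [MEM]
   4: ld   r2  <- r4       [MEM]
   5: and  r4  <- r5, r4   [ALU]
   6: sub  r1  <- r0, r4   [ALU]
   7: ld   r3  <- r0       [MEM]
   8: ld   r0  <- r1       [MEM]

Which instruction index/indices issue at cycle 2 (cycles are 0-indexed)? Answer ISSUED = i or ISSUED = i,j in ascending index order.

ISSUED = 3

#0 head=0: sub.ALU blt.BR i0/i1 2-wide
#1 head=2: mul.MUL i2 RAW r2
#2 head=3: ld.MEM i3 no-port MEM/MEM
#3 head=4: ld.MEM and.ALU i4/i5 2-wide
#4 head=6: sub.ALU ld.MEM i6/i7 2-wide
#5 head=8: ld.MEM i8 tail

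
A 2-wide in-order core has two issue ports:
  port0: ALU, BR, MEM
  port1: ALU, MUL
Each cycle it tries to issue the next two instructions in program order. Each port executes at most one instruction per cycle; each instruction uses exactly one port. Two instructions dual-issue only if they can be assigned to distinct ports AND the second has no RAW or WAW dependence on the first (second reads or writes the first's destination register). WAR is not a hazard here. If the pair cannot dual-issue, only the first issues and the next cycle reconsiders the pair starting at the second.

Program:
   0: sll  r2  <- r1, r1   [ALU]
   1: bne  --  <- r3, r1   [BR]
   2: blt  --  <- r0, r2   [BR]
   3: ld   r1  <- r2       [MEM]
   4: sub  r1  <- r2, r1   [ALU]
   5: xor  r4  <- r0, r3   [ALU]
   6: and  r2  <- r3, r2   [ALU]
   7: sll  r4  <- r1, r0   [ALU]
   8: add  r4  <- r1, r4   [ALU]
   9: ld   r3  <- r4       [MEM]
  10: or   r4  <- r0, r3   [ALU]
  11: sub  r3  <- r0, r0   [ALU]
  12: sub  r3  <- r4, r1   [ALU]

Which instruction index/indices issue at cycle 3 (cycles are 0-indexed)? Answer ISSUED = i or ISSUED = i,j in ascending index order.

ISSUED = 4,5

c0: i0+i1 sll;bne  2-wide
c1: i2 blt  no-port BR/MEM
c2: i3 ld  RAW+WAW r1
c3: i4+i5 sub;xor  2-wide
c4: i6+i7 and;sll  2-wide
c5: i8 add  RAW r4
c6: i9 ld  RAW r3
c7: i10+i11 or;sub  2-wide
c8: i12 sub  tail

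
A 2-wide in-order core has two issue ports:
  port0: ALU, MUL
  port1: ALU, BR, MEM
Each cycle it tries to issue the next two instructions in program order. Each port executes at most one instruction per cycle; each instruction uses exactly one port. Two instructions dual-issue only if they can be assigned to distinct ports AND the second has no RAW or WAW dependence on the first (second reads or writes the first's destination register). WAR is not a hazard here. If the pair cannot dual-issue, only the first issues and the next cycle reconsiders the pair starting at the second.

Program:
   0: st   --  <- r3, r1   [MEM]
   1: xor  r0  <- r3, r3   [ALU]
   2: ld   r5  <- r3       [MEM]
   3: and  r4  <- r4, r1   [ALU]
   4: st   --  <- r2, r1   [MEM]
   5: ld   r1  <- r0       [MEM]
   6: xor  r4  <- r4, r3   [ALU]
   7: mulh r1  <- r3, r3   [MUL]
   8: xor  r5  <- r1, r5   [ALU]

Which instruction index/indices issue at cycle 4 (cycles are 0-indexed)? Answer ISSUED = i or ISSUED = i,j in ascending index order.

ISSUED = 7

0. st.MEM xor.ALU @i0&i1  | pair
1. ld.MEM and.ALU @i2&i3  | pair
2. st.MEM @i4  | no-port MEM/MEM
3. ld.MEM xor.ALU @i5&i6  | pair
4. mulh.MUL @i7  | RAW r1
5. xor.ALU @i8  | tail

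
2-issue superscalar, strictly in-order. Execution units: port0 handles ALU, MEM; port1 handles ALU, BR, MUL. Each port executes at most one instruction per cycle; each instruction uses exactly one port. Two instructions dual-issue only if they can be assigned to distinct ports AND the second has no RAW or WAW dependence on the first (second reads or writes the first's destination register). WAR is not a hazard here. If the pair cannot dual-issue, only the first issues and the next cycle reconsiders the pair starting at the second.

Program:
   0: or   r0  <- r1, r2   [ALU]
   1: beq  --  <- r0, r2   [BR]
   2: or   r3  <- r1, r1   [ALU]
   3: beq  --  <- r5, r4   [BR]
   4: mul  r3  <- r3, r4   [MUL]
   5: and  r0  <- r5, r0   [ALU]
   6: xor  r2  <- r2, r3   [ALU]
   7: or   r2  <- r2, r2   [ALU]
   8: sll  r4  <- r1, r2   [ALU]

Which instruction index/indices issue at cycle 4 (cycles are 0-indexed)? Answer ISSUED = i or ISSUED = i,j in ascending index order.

c0: i0 or.ALU  RAW r0
c1: i1/i2 beq.BR+or.ALU  2-wide
c2: i3 beq.BR  no-port BR/MUL
c3: i4/i5 mul.MUL+and.ALU  2-wide
c4: i6 xor.ALU  RAW+WAW r2
c5: i7 or.ALU  RAW r2
c6: i8 sll.ALU  tail

ISSUED = 6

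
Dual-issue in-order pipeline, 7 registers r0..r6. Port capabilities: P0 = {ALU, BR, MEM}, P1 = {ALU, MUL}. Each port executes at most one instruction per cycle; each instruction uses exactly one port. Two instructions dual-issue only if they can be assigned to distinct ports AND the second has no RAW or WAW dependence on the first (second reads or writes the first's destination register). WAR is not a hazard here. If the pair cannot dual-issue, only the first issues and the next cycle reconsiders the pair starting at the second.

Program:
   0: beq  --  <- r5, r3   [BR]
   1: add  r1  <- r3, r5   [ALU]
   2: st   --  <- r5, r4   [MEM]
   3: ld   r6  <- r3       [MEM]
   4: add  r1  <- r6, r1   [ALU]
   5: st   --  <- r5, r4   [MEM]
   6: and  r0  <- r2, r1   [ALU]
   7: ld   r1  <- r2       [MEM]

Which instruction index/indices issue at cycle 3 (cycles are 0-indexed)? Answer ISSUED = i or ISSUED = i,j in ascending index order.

t=0 i0/i1:beq;add ; 2-wide
t=1 i2:st ; no-port MEM/MEM
t=2 i3:ld ; RAW r6
t=3 i4/i5:add;st ; 2-wide
t=4 i6/i7:and;ld ; 2-wide

ISSUED = 4,5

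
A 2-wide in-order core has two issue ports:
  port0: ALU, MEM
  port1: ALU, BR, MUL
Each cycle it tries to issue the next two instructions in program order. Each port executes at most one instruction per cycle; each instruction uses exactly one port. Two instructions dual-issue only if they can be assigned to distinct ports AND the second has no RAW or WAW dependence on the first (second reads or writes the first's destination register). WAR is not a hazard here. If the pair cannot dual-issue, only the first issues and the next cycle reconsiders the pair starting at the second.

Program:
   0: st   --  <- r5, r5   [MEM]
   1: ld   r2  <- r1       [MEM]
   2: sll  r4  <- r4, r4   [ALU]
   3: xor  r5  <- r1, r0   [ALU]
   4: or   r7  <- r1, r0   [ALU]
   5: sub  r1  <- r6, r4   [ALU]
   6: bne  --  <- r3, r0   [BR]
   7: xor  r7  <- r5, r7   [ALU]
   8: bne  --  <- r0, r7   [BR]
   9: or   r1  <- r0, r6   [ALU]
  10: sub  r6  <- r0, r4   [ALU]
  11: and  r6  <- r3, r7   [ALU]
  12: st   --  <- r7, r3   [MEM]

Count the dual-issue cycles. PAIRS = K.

#0 head=0: st.MEM i0 no-port MEM/MEM
#1 head=1: ld.MEM sll.ALU i1&i2 dual
#2 head=3: xor.ALU or.ALU i3&i4 dual
#3 head=5: sub.ALU bne.BR i5&i6 dual
#4 head=7: xor.ALU i7 RAW r7
#5 head=8: bne.BR or.ALU i8&i9 dual
#6 head=10: sub.ALU i10 WAW r6
#7 head=11: and.ALU st.MEM i11&i12 dual

PAIRS = 5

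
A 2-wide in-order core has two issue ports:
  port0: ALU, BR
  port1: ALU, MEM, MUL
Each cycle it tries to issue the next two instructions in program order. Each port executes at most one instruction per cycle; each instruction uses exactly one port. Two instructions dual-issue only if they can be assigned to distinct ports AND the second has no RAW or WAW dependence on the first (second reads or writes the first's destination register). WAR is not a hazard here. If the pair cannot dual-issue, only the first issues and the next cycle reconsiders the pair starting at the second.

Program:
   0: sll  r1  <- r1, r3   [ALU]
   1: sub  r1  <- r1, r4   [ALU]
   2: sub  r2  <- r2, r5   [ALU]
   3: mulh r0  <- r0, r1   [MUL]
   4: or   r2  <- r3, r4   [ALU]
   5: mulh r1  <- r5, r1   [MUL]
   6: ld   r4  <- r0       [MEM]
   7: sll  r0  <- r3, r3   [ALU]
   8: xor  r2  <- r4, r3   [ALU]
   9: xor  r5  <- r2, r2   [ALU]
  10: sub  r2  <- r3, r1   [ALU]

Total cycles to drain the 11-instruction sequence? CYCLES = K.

c0: i0 sll  RAW+WAW r1
c1: i1,i2 sub sub  dual
c2: i3,i4 mulh or  dual
c3: i5 mulh  no-port MUL/MEM
c4: i6,i7 ld sll  dual
c5: i8 xor  RAW r2
c6: i9,i10 xor sub  dual

CYCLES = 7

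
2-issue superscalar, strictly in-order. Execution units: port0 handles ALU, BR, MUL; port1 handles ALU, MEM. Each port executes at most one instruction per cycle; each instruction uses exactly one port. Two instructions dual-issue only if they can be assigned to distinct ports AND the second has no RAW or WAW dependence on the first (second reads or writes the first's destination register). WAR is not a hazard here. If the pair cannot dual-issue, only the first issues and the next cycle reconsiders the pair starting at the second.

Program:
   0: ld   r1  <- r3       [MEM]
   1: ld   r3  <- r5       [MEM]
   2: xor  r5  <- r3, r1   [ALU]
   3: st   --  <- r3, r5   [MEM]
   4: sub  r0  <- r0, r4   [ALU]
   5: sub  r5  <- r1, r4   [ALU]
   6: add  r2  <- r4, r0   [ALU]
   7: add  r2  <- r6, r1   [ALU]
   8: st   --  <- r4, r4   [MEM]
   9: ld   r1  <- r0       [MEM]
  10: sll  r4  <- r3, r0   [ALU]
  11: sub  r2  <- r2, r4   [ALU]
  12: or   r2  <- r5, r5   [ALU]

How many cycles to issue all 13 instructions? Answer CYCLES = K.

t=0 i0:ld.MEM ; no-port MEM/MEM
t=1 i1:ld.MEM ; RAW r3
t=2 i2:xor.ALU ; RAW r5
t=3 i3/i4:st.MEM/sub.ALU ; dual
t=4 i5/i6:sub.ALU/add.ALU ; dual
t=5 i7/i8:add.ALU/st.MEM ; dual
t=6 i9/i10:ld.MEM/sll.ALU ; dual
t=7 i11:sub.ALU ; WAW r2
t=8 i12:or.ALU ; tail

CYCLES = 9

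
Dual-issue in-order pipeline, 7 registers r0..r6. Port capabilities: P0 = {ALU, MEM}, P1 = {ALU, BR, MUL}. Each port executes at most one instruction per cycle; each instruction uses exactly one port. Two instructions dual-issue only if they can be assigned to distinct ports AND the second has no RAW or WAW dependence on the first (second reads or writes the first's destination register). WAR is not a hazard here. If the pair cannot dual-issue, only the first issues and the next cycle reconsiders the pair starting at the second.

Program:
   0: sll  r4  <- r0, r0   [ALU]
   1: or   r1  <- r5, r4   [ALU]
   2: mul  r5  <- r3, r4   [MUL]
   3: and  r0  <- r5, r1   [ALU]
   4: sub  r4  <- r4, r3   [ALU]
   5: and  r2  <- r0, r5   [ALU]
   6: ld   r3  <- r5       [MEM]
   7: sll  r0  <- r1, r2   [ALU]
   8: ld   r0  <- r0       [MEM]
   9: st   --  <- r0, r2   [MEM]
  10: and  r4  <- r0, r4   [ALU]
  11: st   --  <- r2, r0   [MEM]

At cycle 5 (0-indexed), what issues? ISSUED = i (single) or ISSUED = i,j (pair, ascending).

0. sll @i0  | RAW r4
1. or mul @i1&i2  | pair
2. and sub @i3&i4  | pair
3. and ld @i5&i6  | pair
4. sll @i7  | RAW+WAW r0
5. ld @i8  | no-port MEM/MEM
6. st and @i9&i10  | pair
7. st @i11  | tail

ISSUED = 8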